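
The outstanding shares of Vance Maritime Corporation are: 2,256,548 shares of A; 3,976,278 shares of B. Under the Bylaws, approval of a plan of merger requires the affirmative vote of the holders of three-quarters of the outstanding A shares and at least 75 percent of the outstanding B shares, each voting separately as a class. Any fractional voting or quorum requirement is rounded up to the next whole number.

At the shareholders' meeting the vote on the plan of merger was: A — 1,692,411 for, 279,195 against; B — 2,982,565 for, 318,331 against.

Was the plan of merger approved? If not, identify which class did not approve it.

Approved — every class gave the required vote.

A: 3/4 of 2256548 = 1692411; 1,692,411 required, 1,692,411 in favor — approved.
B: 3/4 of 3976278 = 2982208.50, rounded up to 2982209; 2,982,209 required, 2,982,565 in favor — approved.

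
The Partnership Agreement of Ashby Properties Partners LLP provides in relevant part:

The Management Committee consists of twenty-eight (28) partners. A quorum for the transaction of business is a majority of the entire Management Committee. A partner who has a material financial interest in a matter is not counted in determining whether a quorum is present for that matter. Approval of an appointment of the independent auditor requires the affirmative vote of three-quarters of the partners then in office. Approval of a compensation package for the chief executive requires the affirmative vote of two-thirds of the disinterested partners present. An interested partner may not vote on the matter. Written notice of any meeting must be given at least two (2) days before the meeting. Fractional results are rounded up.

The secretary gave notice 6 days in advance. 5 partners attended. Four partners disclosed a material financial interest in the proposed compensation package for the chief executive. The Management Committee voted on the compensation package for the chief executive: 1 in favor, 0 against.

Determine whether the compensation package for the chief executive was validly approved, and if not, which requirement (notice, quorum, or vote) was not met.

Invalid — quorum requirement not satisfied.

Notice: 6 days given; 2 required (6 ≥ 2). Satisfied.
Quorum: 5 present, but the 4 interested partners do not count, leaving 1. Quorum is 15. Not satisfied.
Vote: the compensation package for the chief executive requires two-thirds of the disinterested partners present (5 − 4 = 1). 2/3 of 1 = 0.67, rounded up to 1, so 1 affirmative vote is needed; 1 voted in favor. Satisfied. (Moot — without a quorum no business can be validly transacted.)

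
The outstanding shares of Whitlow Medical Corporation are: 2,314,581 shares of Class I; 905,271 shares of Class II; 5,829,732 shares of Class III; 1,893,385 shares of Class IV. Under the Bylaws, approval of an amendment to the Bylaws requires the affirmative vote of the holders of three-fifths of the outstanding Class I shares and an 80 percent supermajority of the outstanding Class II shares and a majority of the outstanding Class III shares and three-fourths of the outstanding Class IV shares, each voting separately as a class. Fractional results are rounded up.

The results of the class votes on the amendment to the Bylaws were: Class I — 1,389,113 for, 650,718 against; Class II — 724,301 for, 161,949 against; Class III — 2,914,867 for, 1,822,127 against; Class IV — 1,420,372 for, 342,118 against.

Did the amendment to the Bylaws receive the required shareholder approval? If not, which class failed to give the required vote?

Class I: 3/5 of 2314581 = 1388748.60, rounded up to 1388749; 1,388,749 required, 1,389,113 in favor — approved.
Class II: 4/5 of 905271 = 724216.80, rounded up to 724217; 724,217 required, 724,301 in favor — approved.
Class III: a majority of 5829732 is 2914867; 2,914,867 required, 2,914,867 in favor — approved.
Class IV: 3/4 of 1893385 = 1420038.75, rounded up to 1420039; 1,420,039 required, 1,420,372 in favor — approved.

Approved — every class gave the required vote.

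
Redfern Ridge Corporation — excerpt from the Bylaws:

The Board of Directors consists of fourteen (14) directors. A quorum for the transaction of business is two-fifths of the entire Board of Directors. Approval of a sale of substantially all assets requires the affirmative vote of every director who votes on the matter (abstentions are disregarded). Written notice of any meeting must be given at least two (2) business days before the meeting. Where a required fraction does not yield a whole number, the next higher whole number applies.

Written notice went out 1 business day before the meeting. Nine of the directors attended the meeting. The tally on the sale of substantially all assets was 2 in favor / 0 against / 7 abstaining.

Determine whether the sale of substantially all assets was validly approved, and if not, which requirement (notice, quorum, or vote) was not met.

Notice: 1 business day given; 2 required (1 < 2). Not satisfied.
Quorum: 9 present; quorum is 6. Satisfied.
Vote: the sale of substantially all assets requires the unanimous vote of the votes cast (9 present − 7 abstaining = 2). Unanimous means all 2, so 2 affirmative votes are needed; 2 voted in favor. Satisfied.

Invalid — notice requirement not satisfied.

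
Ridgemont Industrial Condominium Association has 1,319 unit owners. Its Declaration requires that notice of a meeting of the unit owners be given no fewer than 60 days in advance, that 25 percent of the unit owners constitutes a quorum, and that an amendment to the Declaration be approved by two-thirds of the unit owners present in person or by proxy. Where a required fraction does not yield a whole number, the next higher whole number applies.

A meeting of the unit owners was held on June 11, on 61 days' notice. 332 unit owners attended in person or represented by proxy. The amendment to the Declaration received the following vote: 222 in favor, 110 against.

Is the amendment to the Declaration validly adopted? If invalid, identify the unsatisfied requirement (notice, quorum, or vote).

Valid — all requirements satisfied.

Notice: 61 days given; 60 required. Satisfied.
Quorum: 25% of 1,319 = 329.75, rounded up to 330; 332 present. Satisfied.
Vote: requires two-thirds of those present (332); 2/3 of 332 = 221.33, rounded up to 222, so 222 needed; 222 in favor. Satisfied.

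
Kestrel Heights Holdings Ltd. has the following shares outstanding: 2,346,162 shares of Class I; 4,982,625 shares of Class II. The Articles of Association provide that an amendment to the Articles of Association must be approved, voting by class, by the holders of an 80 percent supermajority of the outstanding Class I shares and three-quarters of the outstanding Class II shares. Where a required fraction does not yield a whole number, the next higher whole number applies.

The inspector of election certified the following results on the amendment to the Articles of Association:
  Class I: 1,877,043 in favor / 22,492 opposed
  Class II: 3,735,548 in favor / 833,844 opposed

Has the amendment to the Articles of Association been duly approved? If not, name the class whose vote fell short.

Class I: 4/5 of 2346162 = 1876929.60, rounded up to 1876930; 1,876,930 required, 1,877,043 in favor — approved.
Class II: 3/4 of 4982625 = 3736968.75, rounded up to 3736969; 3,736,969 required, 3,735,548 in favor — not approved.

Not approved — the Class II shares did not give the required vote.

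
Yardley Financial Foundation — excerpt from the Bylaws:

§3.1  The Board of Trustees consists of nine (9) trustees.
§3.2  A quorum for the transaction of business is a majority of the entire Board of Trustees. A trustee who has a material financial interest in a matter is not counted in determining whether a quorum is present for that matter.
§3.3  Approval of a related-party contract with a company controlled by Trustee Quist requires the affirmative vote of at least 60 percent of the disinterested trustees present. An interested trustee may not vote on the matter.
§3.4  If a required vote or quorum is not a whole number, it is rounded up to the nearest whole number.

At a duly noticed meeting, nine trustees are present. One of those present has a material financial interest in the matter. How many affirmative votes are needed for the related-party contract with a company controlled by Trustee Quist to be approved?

The related-party contract with a company controlled by Trustee Quist requires three-fifths of the disinterested trustees present (9 − 1 = 8).
3/5 of 8 = 4.80, rounded up to 5.

5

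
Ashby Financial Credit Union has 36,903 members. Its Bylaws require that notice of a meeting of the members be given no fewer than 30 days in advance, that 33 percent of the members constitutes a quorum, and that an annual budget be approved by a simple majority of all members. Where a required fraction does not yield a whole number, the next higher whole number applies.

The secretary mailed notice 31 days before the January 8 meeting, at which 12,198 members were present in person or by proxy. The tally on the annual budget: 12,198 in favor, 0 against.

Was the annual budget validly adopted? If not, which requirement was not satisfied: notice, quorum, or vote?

Invalid — vote requirement not satisfied.

Notice: 31 days given; 30 required. Satisfied.
Quorum: 33% of 36,903 = 12,177.99, rounded up to 12,178; 12,198 present. Satisfied.
Vote: requires a majority of all members (36,903); a majority of 36903 is 18452, so 18,452 needed; 12,198 in favor. Not satisfied.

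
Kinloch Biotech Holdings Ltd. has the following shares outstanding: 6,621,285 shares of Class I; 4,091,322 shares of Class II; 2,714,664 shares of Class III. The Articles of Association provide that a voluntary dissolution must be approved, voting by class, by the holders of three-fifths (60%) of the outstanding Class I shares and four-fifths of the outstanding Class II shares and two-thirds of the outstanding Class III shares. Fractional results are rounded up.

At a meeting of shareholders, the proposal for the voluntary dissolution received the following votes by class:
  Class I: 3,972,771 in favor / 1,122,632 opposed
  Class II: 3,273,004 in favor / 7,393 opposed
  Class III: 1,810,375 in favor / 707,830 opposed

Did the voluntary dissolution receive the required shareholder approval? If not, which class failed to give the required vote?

Not approved — the Class II shares did not give the required vote.

Class I: 3/5 of 6621285 = 3972771; 3,972,771 required, 3,972,771 in favor — approved.
Class II: 4/5 of 4091322 = 3273057.60, rounded up to 3273058; 3,273,058 required, 3,273,004 in favor — not approved.
Class III: 2/3 of 2714664 = 1809776; 1,809,776 required, 1,810,375 in favor — approved.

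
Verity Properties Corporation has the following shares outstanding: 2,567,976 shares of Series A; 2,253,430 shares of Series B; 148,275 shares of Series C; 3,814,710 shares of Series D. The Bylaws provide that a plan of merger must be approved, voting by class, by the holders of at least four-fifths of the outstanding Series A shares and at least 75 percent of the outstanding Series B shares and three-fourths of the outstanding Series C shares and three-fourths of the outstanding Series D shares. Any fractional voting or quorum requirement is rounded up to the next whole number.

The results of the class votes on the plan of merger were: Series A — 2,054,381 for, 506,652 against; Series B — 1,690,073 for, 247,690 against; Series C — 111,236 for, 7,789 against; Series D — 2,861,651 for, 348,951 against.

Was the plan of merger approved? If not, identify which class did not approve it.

Approved — every class gave the required vote.

Series A: 4/5 of 2567976 = 2054380.80, rounded up to 2054381; 2,054,381 required, 2,054,381 in favor — approved.
Series B: 3/4 of 2253430 = 1690072.50, rounded up to 1690073; 1,690,073 required, 1,690,073 in favor — approved.
Series C: 3/4 of 148275 = 111206.25, rounded up to 111207; 111,207 required, 111,236 in favor — approved.
Series D: 3/4 of 3814710 = 2861032.50, rounded up to 2861033; 2,861,033 required, 2,861,651 in favor — approved.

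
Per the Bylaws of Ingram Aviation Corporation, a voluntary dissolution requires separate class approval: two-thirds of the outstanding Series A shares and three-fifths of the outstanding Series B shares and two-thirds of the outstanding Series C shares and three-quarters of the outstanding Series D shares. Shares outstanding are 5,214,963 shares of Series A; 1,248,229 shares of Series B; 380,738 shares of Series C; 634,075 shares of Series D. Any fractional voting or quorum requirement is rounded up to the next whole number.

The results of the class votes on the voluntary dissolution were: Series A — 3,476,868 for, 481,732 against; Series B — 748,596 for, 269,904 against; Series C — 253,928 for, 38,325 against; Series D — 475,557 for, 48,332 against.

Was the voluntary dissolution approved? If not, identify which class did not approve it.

Not approved — the Series B shares did not give the required vote.

Series A: 2/3 of 5214963 = 3476642; 3,476,642 required, 3,476,868 in favor — approved.
Series B: 3/5 of 1248229 = 748937.40, rounded up to 748938; 748,938 required, 748,596 in favor — not approved.
Series C: 2/3 of 380738 = 253825.33, rounded up to 253826; 253,826 required, 253,928 in favor — approved.
Series D: 3/4 of 634075 = 475556.25, rounded up to 475557; 475,557 required, 475,557 in favor — approved.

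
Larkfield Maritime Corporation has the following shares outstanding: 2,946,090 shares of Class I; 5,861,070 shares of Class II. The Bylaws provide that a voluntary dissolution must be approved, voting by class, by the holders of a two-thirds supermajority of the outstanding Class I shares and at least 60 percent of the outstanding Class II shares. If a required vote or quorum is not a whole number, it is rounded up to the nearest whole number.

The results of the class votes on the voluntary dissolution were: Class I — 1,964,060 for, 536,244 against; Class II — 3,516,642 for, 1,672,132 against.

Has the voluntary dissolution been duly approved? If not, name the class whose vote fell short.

Class I: 2/3 of 2946090 = 1964060; 1,964,060 required, 1,964,060 in favor — approved.
Class II: 3/5 of 5861070 = 3516642; 3,516,642 required, 3,516,642 in favor — approved.

Approved — every class gave the required vote.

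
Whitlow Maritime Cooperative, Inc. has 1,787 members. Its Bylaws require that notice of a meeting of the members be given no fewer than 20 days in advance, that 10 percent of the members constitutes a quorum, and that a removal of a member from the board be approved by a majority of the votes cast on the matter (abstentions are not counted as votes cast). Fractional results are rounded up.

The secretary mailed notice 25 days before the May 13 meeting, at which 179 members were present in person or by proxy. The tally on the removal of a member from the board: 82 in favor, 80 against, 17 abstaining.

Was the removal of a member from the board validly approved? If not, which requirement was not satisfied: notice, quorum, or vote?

Notice: 25 days given; 20 required. Satisfied.
Quorum: 10% of 1,787 = 178.70, rounded up to 179; 179 present. Satisfied.
Vote: requires a majority of the votes cast (179 − 17 abstaining = 162); a majority of 162 is 82, so 82 needed; 82 in favor. Satisfied.

Valid — all requirements satisfied.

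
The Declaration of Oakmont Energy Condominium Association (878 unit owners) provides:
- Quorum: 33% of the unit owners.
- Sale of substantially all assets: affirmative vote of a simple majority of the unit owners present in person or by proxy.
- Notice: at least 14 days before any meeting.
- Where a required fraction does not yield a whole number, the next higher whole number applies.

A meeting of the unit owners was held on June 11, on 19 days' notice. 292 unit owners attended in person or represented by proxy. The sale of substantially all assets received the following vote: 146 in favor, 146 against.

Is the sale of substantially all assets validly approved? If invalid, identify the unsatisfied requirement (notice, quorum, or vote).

Notice: 19 days given; 14 required. Satisfied.
Quorum: 33% of 878 = 289.74, rounded up to 290; 292 present. Satisfied.
Vote: requires a majority of those present (292); a majority of 292 is 147, so 147 needed; 146 in favor. Not satisfied.

Invalid — vote requirement not satisfied.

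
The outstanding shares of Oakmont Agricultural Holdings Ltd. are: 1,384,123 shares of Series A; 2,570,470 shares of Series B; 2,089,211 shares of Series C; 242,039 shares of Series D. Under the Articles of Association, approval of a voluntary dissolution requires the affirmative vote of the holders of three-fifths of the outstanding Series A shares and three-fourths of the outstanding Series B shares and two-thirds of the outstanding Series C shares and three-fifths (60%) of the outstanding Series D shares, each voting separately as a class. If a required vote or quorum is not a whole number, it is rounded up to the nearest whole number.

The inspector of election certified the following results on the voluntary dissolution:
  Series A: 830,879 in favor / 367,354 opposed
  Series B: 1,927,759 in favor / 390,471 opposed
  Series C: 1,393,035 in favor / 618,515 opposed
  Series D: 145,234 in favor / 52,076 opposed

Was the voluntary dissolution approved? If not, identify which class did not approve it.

Series A: 3/5 of 1384123 = 830473.80, rounded up to 830474; 830,474 required, 830,879 in favor — approved.
Series B: 3/4 of 2570470 = 1927852.50, rounded up to 1927853; 1,927,853 required, 1,927,759 in favor — not approved.
Series C: 2/3 of 2089211 = 1392807.33, rounded up to 1392808; 1,392,808 required, 1,393,035 in favor — approved.
Series D: 3/5 of 242039 = 145223.40, rounded up to 145224; 145,224 required, 145,234 in favor — approved.

Not approved — the Series B shares did not give the required vote.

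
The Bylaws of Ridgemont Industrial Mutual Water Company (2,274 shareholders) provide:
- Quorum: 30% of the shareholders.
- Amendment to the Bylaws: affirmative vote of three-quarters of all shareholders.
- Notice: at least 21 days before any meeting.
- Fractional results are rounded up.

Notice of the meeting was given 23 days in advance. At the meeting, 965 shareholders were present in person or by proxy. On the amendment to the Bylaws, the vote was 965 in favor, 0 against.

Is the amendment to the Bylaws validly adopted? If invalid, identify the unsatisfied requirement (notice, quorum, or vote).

Notice: 23 days given; 21 required. Satisfied.
Quorum: 30% of 2,274 = 682.20, rounded up to 683; 965 present. Satisfied.
Vote: requires three-fourths of all shareholders (2,274); 3/4 of 2274 = 1705.50, rounded up to 1706, so 1,706 needed; 965 in favor. Not satisfied.

Invalid — vote requirement not satisfied.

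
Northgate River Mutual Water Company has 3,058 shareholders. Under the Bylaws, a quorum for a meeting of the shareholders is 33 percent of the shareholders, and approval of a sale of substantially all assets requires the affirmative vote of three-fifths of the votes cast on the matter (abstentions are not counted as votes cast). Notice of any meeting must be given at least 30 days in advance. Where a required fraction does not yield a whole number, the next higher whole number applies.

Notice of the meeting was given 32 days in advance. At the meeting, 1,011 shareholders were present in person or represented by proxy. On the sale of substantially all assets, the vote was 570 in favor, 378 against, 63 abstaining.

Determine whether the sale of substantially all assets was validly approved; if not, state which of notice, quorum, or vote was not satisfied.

Valid — all requirements satisfied.

Notice: 32 days given; 30 required. Satisfied.
Quorum: 33% of 3,058 = 1,009.14, rounded up to 1,010; 1,011 present. Satisfied.
Vote: requires three-fifths of the votes cast (1,011 − 63 abstaining = 948); 3/5 of 948 = 568.80, rounded up to 569, so 569 needed; 570 in favor. Satisfied.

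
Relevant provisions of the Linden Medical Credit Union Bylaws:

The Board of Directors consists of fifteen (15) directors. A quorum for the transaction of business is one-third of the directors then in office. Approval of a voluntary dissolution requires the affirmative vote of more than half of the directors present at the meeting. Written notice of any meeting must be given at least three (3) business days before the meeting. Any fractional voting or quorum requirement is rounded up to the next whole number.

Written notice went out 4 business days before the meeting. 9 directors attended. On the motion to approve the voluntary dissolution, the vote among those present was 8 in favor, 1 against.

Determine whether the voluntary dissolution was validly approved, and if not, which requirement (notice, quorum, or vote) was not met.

Valid — all requirements satisfied.

Notice: 4 business days given; 3 required (4 ≥ 3). Satisfied.
Quorum: 9 present; quorum is 5. Satisfied.
Vote: the voluntary dissolution requires a majority of the directors present (9). A majority of 9 is 5, so 5 affirmative votes are needed; 8 voted in favor. Satisfied.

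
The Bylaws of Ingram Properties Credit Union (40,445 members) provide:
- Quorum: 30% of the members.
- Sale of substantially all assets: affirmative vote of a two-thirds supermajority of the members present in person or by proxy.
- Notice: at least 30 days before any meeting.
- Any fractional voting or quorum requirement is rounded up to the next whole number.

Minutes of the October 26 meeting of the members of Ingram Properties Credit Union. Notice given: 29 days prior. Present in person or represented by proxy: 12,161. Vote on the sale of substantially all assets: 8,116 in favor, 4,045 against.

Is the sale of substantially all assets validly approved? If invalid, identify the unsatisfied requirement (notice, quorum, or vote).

Notice: 29 days given; 30 required. Not satisfied.
Quorum: 30% of 40,445 = 12,133.50, rounded up to 12,134; 12,161 present. Satisfied.
Vote: requires two-thirds of those present (12,161); 2/3 of 12161 = 8107.33, rounded up to 8108, so 8,108 needed; 8,116 in favor. Satisfied.

Invalid — notice requirement not satisfied.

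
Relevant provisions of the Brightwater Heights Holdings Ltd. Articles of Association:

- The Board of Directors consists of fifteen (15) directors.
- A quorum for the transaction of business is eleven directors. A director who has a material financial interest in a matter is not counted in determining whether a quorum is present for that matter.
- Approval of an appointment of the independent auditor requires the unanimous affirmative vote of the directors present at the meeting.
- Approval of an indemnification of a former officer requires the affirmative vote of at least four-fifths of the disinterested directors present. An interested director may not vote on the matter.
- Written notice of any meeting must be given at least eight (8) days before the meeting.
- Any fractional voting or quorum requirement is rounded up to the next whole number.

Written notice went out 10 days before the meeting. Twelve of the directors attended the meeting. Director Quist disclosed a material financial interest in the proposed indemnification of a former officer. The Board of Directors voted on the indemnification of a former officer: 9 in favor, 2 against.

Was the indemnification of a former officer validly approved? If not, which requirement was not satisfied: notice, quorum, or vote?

Valid — all requirements satisfied.

Notice: 10 days given; 8 required (10 ≥ 8). Satisfied.
Quorum: 12 present, but the 1 interested director does not count, leaving 11. Quorum is 11. Satisfied.
Vote: the indemnification of a former officer requires four-fifths of the disinterested directors present (12 − 1 = 11). 4/5 of 11 = 8.80, rounded up to 9, so 9 affirmative votes are needed; 9 voted in favor. Satisfied.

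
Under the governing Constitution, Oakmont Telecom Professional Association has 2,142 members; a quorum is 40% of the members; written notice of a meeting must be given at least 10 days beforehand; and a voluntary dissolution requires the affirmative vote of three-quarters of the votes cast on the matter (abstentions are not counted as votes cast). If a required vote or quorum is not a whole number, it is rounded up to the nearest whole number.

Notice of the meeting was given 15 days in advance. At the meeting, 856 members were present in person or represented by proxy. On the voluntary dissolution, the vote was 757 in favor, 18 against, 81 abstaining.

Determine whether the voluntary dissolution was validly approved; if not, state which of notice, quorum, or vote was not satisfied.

Notice: 15 days given; 10 required. Satisfied.
Quorum: 40% of 2,142 = 856.80, rounded up to 857; 856 present. Not satisfied.
Vote: requires three-fourths of the votes cast (856 − 81 abstaining = 775); 3/4 of 775 = 581.25, rounded up to 582, so 582 needed; 757 in favor. Satisfied.

Invalid — quorum requirement not satisfied.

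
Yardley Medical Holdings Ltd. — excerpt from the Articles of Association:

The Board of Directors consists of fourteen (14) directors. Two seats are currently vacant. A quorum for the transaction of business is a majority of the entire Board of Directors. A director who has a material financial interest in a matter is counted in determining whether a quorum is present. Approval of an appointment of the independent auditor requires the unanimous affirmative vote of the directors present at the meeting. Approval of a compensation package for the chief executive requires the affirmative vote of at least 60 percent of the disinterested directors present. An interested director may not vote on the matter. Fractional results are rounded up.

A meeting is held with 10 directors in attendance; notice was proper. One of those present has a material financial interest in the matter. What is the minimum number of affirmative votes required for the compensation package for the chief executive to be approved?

6

The compensation package for the chief executive requires three-fifths of the disinterested directors present (10 − 1 = 9).
3/5 of 9 = 5.40, rounded up to 6.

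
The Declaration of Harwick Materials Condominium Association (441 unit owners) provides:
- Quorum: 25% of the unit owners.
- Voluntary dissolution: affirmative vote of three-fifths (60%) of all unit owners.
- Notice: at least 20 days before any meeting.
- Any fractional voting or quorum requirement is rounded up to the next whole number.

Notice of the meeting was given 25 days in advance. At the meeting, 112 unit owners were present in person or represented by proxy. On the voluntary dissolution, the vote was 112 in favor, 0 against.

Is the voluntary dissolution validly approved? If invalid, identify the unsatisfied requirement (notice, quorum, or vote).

Invalid — vote requirement not satisfied.

Notice: 25 days given; 20 required. Satisfied.
Quorum: 25% of 441 = 110.25, rounded up to 111; 112 present. Satisfied.
Vote: requires three-fifths of all unit owners (441); 3/5 of 441 = 264.60, rounded up to 265, so 265 needed; 112 in favor. Not satisfied.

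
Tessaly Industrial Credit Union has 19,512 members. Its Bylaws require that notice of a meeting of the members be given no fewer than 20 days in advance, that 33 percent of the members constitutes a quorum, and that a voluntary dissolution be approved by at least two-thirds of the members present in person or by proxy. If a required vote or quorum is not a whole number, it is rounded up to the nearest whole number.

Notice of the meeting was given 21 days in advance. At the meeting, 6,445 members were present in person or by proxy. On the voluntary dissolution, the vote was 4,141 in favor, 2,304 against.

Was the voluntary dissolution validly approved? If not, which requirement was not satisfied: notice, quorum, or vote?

Invalid — vote requirement not satisfied.

Notice: 21 days given; 20 required. Satisfied.
Quorum: 33% of 19,512 = 6,438.96, rounded up to 6,439; 6,445 present. Satisfied.
Vote: requires two-thirds of those present (6,445); 2/3 of 6445 = 4296.67, rounded up to 4297, so 4,297 needed; 4,141 in favor. Not satisfied.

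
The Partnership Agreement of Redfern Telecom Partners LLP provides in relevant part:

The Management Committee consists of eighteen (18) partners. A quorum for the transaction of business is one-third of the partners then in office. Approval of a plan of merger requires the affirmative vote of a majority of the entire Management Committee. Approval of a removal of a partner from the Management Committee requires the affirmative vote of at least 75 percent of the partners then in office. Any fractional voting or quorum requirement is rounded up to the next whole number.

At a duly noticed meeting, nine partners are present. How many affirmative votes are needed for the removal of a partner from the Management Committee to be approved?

The removal of a partner from the Management Committee requires three-fourths of the partners then in office (18).
3/4 of 18 = 13.50, rounded up to 14.
(Only 9 can vote, so the removal of a partner from the Management Committee cannot pass at this meeting, but the required vote is still 14.)

14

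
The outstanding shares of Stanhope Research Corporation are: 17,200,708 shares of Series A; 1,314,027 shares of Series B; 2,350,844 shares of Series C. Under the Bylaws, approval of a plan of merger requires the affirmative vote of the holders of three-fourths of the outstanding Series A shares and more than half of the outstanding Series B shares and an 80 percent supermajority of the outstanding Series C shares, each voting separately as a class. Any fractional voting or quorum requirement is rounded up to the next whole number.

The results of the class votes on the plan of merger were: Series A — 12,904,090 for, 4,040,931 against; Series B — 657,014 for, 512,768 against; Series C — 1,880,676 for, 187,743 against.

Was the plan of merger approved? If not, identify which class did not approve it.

Series A: 3/4 of 17200708 = 12900531; 12,900,531 required, 12,904,090 in favor — approved.
Series B: a majority of 1314027 is 657014; 657,014 required, 657,014 in favor — approved.
Series C: 4/5 of 2350844 = 1880675.20, rounded up to 1880676; 1,880,676 required, 1,880,676 in favor — approved.

Approved — every class gave the required vote.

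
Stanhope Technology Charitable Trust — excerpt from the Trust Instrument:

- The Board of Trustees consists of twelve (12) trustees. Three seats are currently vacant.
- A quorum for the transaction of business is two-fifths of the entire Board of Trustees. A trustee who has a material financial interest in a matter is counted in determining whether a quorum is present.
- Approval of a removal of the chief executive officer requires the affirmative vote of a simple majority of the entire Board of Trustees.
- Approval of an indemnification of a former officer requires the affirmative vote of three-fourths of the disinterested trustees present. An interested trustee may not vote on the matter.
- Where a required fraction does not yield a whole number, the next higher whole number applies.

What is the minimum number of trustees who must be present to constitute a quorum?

5

2/5 of 12 = 4.80, rounded up to 5.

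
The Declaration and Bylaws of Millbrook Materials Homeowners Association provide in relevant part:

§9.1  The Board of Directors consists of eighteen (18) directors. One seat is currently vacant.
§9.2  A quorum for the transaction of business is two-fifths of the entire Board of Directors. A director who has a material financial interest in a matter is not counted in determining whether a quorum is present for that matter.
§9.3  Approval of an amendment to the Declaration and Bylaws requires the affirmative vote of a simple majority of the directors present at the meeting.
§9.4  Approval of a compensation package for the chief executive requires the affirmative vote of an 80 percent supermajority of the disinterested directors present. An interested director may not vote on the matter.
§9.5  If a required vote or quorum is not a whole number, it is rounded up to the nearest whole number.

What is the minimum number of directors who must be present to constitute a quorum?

8

2/5 of 18 = 7.20, rounded up to 8.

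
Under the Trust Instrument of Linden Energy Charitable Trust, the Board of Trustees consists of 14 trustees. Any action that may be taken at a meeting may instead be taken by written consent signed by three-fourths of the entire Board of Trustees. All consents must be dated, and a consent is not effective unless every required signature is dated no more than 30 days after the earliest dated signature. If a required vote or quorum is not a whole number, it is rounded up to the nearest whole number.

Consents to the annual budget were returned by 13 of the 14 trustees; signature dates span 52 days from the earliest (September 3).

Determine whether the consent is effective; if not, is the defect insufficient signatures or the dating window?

Not effective — dating-window requirement not satisfied.

Signatures required: three-fourths of 14 — 3/4 of 14 = 10.50, rounded up to 11, so 11 needed; 13 signed. Sufficient.
Dating window: the latest signature is 52 days after the earliest; the limit is 30 days. Outside the window.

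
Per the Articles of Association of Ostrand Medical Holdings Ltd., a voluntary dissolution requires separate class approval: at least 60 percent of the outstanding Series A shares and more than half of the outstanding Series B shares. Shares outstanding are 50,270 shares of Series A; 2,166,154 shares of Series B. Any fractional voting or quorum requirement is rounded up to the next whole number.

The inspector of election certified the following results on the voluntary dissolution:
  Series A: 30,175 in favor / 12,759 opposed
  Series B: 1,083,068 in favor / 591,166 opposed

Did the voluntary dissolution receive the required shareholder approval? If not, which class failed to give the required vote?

Series A: 3/5 of 50270 = 30162; 30,162 required, 30,175 in favor — approved.
Series B: a majority of 2166154 is 1083078; 1,083,078 required, 1,083,068 in favor — not approved.

Not approved — the Series B shares did not give the required vote.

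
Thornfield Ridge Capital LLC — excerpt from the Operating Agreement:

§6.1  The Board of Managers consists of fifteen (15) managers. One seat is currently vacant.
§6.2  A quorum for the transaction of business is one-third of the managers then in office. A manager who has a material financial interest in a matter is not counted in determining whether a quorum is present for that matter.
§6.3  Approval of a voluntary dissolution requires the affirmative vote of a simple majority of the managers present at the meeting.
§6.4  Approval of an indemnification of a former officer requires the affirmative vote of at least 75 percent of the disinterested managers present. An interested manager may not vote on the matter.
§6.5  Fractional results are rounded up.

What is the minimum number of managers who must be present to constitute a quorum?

1/3 of 14 = 4.67, rounded up to 5.

5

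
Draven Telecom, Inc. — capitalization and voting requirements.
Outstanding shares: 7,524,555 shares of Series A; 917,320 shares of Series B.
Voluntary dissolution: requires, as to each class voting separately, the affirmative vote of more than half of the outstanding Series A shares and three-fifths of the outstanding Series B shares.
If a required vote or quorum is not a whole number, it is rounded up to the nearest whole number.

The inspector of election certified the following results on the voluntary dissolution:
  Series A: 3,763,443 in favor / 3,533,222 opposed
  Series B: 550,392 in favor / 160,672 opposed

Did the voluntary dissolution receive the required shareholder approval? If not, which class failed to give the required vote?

Series A: a majority of 7524555 is 3762278; 3,762,278 required, 3,763,443 in favor — approved.
Series B: 3/5 of 917320 = 550392; 550,392 required, 550,392 in favor — approved.

Approved — every class gave the required vote.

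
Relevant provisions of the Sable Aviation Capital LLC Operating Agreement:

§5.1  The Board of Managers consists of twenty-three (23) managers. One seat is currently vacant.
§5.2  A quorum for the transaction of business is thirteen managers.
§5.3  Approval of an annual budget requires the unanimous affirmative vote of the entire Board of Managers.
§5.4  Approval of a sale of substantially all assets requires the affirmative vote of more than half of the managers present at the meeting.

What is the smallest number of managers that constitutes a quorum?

13

The quorum is fixed at 13.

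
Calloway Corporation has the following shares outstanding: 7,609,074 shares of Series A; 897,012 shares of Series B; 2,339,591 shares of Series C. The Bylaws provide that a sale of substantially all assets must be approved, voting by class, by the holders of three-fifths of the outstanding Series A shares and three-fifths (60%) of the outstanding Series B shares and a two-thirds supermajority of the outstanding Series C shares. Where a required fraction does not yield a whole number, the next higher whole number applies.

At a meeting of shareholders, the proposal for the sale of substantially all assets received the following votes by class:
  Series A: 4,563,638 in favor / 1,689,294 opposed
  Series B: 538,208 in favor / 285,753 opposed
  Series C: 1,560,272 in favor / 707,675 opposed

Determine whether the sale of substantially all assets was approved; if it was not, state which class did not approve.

Series A: 3/5 of 7609074 = 4565444.40, rounded up to 4565445; 4,565,445 required, 4,563,638 in favor — not approved.
Series B: 3/5 of 897012 = 538207.20, rounded up to 538208; 538,208 required, 538,208 in favor — approved.
Series C: 2/3 of 2339591 = 1559727.33, rounded up to 1559728; 1,559,728 required, 1,560,272 in favor — approved.

Not approved — the Series A shares did not give the required vote.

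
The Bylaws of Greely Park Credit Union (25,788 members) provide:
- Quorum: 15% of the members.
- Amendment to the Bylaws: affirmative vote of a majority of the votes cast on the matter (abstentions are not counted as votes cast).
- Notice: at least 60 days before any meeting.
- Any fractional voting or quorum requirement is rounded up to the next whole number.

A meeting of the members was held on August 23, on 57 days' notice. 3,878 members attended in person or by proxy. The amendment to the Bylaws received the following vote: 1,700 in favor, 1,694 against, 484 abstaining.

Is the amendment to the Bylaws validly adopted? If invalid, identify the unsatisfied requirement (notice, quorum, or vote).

Invalid — notice requirement not satisfied.

Notice: 57 days given; 60 required. Not satisfied.
Quorum: 15% of 25,788 = 3,868.20, rounded up to 3,869; 3,878 present. Satisfied.
Vote: requires a majority of the votes cast (3,878 − 484 abstaining = 3,394); a majority of 3394 is 1698, so 1,698 needed; 1,700 in favor. Satisfied.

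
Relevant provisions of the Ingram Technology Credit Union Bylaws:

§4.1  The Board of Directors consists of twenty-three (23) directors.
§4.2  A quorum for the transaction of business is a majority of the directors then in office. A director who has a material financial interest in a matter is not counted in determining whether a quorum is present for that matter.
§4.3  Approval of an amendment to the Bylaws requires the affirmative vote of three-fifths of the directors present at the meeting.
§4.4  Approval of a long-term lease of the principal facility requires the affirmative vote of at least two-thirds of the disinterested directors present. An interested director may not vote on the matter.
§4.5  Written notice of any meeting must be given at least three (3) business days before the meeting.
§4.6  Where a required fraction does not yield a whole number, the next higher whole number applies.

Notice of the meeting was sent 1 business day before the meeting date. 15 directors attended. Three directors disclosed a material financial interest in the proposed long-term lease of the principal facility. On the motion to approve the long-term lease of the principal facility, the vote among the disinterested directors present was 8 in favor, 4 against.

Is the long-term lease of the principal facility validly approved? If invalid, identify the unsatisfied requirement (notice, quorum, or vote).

Invalid — notice requirement not satisfied.

Notice: 1 business day given; 3 required (1 < 3). Not satisfied.
Quorum: 15 present, but the 3 interested directors do not count, leaving 12. Quorum is 12. Satisfied.
Vote: the long-term lease of the principal facility requires two-thirds of the disinterested directors present (15 − 3 = 12). 2/3 of 12 = 8, so 8 affirmative votes are needed; 8 voted in favor. Satisfied.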